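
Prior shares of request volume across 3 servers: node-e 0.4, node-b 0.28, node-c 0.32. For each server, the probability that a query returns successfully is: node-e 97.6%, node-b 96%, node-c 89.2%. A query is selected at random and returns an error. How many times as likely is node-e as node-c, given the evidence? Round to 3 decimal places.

Taking complements, P(error | each) = node-e 0.024, node-b 0.04, node-c 0.108.
Compute prior × likelihood for every hypothesis:
  node-e: 0.4 × 0.024 = 0.0096
  node-b: 0.28 × 0.04 = 0.0112
  node-c: 0.32 × 0.108 = 0.03456
Sum = 0.05536.
The ratio is 0.0096 / 0.03456 (the normalizer cancels) = 0.278.

0.278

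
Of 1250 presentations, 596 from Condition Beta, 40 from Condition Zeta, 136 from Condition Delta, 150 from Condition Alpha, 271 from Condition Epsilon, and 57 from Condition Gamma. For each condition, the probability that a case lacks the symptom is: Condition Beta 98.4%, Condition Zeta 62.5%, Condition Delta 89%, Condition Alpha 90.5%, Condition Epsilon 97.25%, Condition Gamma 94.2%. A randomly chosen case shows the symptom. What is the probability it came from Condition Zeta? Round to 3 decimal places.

0.233

Taking complements, P(symptomatic | each) = Condition Beta 0.016, Condition Zeta 0.375, Condition Delta 0.11, Condition Alpha 0.095, Condition Epsilon 0.0275, Condition Gamma 0.058.
By Bayes' rule, posterior ∝ prior × likelihood:
  Condition Beta: 0.4768 × 0.016 = 0.0076288
  Condition Zeta: 0.032 × 0.375 = 0.012
  Condition Delta: 0.1088 × 0.11 = 0.011968
  Condition Alpha: 0.12 × 0.095 = 0.0114
  Condition Epsilon: 0.2168 × 0.0275 = 0.005962
  Condition Gamma: 0.0456 × 0.058 = 0.0026448
Normalizing constant = 0.0516036.
P(Condition Zeta | evidence) = 0.012 / 0.0516036 ≈ 0.233.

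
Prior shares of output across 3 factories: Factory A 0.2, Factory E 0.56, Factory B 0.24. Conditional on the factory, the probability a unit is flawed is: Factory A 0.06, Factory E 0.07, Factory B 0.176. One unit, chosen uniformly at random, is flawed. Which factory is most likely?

Prior × likelihood for each hypothesis:
  Factory A: 0.2 × 0.06 = 0.012
  Factory E: 0.56 × 0.07 = 0.0392
  Factory B: 0.24 × 0.176 = 0.04224
Sum = 0.09344.
Largest term belongs to Factory B, so Factory B is most probable.

Factory B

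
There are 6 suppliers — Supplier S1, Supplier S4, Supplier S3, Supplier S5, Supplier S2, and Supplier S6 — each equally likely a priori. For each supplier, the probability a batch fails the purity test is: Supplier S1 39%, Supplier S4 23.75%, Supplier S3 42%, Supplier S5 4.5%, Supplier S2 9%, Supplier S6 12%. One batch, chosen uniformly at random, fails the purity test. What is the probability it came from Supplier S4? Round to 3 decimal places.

With a uniform prior (1/6 each), posterior ∝ likelihood:
  Supplier S1: 0.39
  Supplier S4: 0.2375
  Supplier S3: 0.42
  Supplier S5: 0.045
  Supplier S2: 0.09
  Supplier S6: 0.12
Sum = 1.3025.
P(Supplier S4 | evidence) = 0.2375 / 1.3025 ≈ 0.182.

0.182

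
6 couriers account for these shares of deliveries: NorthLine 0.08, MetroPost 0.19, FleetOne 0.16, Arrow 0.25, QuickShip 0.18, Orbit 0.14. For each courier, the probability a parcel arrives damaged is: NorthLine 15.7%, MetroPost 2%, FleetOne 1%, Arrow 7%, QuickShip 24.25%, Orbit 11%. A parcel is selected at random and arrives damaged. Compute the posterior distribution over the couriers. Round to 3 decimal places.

By Bayes' rule, posterior ∝ prior × likelihood:
  NorthLine: 0.08 × 0.157 = 0.01256
  MetroPost: 0.19 × 0.02 = 0.0038
  FleetOne: 0.16 × 0.01 = 0.0016
  Arrow: 0.25 × 0.07 = 0.0175
  QuickShip: 0.18 × 0.2425 = 0.04365
  Orbit: 0.14 × 0.11 = 0.0154
Sum = 0.09451.
P(NorthLine | damaged) = 0.01256/0.09451 ≈ 0.133
P(MetroPost | damaged) = 0.0038/0.09451 ≈ 0.040
P(FleetOne | damaged) = 0.0016/0.09451 ≈ 0.017
P(Arrow | damaged) = 0.0175/0.09451 ≈ 0.185
P(QuickShip | damaged) = 0.04365/0.09451 ≈ 0.462
P(Orbit | damaged) = 0.0154/0.09451 ≈ 0.163

NorthLine 0.133, MetroPost 0.040, FleetOne 0.017, Arrow 0.185, QuickShip 0.462, Orbit 0.163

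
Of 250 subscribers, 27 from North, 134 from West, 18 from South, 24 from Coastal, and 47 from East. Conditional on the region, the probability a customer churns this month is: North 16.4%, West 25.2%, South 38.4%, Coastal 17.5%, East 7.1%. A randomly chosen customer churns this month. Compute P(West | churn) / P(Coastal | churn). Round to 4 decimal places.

8.0400

By Bayes' rule, posterior ∝ prior × likelihood:
  North: 0.108 × 0.164 = 0.017712
  West: 0.536 × 0.252 = 0.135072
  South: 0.072 × 0.384 = 0.027648
  Coastal: 0.096 × 0.175 = 0.0168
  East: 0.188 × 0.071 = 0.013348
Normalizing constant = 0.21058.
The ratio is 0.135072 / 0.0168 (the normalizer cancels) = 8.0400.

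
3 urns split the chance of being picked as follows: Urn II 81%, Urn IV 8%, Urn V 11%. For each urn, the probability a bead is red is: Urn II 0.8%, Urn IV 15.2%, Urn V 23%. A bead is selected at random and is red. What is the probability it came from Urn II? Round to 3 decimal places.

0.147

Compute prior × likelihood for every hypothesis:
  Urn II: 0.81 × 0.008 = 0.00648
  Urn IV: 0.08 × 0.152 = 0.01216
  Urn V: 0.11 × 0.23 = 0.0253
Sum = 0.04394.
P(Urn II | evidence) = 0.00648 / 0.04394 ≈ 0.147.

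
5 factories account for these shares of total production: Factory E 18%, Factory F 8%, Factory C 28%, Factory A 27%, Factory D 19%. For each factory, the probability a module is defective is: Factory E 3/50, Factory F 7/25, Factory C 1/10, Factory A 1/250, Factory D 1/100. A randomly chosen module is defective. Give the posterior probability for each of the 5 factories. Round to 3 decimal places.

Prior × likelihood for each hypothesis:
  Factory E: 0.18 × 0.06 = 0.0108
  Factory F: 0.08 × 0.28 = 0.0224
  Factory C: 0.28 × 0.1 = 0.028
  Factory A: 0.27 × 0.004 = 0.00108
  Factory D: 0.19 × 0.01 = 0.0019
Normalizing constant = 0.06418.
P(Factory E | defective) = 0.0108/0.06418 ≈ 0.168
P(Factory F | defective) = 0.0224/0.06418 ≈ 0.349
P(Factory C | defective) = 0.028/0.06418 ≈ 0.436
P(Factory A | defective) = 0.00108/0.06418 ≈ 0.017
P(Factory D | defective) = 0.0019/0.06418 ≈ 0.030
(Check: 0.168+0.349+0.436+0.017+0.030 = 1.000.)

Factory E 0.168, Factory F 0.349, Factory C 0.436, Factory A 0.017, Factory D 0.030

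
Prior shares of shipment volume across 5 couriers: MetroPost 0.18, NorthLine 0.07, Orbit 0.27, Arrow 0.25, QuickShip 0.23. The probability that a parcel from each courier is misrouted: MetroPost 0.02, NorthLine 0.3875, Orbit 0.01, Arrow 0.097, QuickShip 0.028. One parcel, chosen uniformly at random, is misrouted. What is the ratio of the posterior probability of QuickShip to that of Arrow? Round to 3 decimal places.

0.266

Prior × likelihood for each hypothesis:
  MetroPost: 0.18 × 0.02 = 0.0036
  NorthLine: 0.07 × 0.3875 = 0.027125
  Orbit: 0.27 × 0.01 = 0.0027
  Arrow: 0.25 × 0.097 = 0.02425
  QuickShip: 0.23 × 0.028 = 0.00644
Sum = 0.064115.
The ratio is 0.00644 / 0.02425 (the normalizer cancels) = 0.266.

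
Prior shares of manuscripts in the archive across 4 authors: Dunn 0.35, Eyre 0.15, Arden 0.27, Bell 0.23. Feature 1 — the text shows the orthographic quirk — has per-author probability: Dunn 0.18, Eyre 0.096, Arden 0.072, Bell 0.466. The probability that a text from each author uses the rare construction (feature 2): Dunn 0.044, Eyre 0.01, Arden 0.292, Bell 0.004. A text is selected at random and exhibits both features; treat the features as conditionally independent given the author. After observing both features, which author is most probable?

By Bayes' rule, posterior ∝ prior × likelihood:
  Dunn: 0.35 × 0.18 × 0.044 = 0.002772
  Eyre: 0.15 × 0.096 × 0.01 = 0.000144
  Arden: 0.27 × 0.072 × 0.292 = 0.00567648
  Bell: 0.23 × 0.466 × 0.004 = 0.00042872
Normalizing constant = 0.0090212.
Largest term belongs to Arden, so Arden is most probable.

Arden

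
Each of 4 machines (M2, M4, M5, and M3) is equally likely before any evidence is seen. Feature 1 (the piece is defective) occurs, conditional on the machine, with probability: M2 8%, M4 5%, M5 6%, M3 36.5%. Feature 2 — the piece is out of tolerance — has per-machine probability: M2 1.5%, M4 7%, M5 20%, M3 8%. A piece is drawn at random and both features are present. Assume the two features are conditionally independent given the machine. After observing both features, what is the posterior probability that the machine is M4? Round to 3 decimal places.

With a uniform prior (1/4 each), posterior ∝ likelihood:
  M2: 0.08 × 0.015 = 0.0012
  M4: 0.05 × 0.07 = 0.0035
  M5: 0.06 × 0.2 = 0.012
  M3: 0.365 × 0.08 = 0.0292
Sum = 0.0459.
P(M4 | evidence) = 0.0035 / 0.0459 ≈ 0.076.

0.076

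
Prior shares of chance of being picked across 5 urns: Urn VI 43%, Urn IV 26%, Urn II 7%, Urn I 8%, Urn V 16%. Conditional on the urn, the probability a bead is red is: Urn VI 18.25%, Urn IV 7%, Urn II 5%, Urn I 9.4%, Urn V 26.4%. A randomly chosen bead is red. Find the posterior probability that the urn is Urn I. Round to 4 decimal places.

Compute prior × likelihood for every hypothesis:
  Urn VI: 0.43 × 0.1825 = 0.078475
  Urn IV: 0.26 × 0.07 = 0.0182
  Urn II: 0.07 × 0.05 = 0.0035
  Urn I: 0.08 × 0.094 = 0.00752
  Urn V: 0.16 × 0.264 = 0.04224
Normalizing constant = 0.149935.
P(Urn I | evidence) = 0.00752 / 0.149935 ≈ 0.0502.

0.0502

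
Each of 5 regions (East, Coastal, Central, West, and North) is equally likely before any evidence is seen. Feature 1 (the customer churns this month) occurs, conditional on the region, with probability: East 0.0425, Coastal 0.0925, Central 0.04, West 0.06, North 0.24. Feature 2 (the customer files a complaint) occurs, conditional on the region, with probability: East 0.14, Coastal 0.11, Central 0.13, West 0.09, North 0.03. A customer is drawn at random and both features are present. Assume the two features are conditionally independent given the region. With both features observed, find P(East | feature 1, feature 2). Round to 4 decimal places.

With a uniform prior (1/5 each), posterior ∝ likelihood:
  East: 0.0425 × 0.14 = 0.00595
  Coastal: 0.0925 × 0.11 = 0.010175
  Central: 0.04 × 0.13 = 0.0052
  West: 0.06 × 0.09 = 0.0054
  North: 0.24 × 0.03 = 0.0072
Normalizing constant = 0.033925.
P(East | evidence) = 0.00595 / 0.033925 ≈ 0.1754.

0.1754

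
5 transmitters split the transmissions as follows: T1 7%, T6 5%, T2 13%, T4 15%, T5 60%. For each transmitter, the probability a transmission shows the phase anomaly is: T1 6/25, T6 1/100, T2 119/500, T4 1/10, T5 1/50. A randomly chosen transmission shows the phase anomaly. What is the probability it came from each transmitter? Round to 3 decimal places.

T1 0.223, T6 0.007, T2 0.411, T4 0.199, T5 0.159

Prior × likelihood for each hypothesis:
  T1: 0.07 × 0.24 = 0.0168
  T6: 0.05 × 0.01 = 0.0005
  T2: 0.13 × 0.238 = 0.03094
  T4: 0.15 × 0.1 = 0.015
  T5: 0.6 × 0.02 = 0.012
Total = 0.07524.
P(T1 | anomaly) = 0.0168/0.07524 ≈ 0.223
P(T6 | anomaly) = 0.0005/0.07524 ≈ 0.007
P(T2 | anomaly) = 0.03094/0.07524 ≈ 0.411
P(T4 | anomaly) = 0.015/0.07524 ≈ 0.199
P(T5 | anomaly) = 0.012/0.07524 ≈ 0.159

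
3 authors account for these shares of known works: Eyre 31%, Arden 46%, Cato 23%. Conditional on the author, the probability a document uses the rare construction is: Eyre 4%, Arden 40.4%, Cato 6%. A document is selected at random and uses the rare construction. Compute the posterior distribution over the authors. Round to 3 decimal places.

Eyre 0.058, Arden 0.876, Cato 0.065

Compute prior × likelihood for every hypothesis:
  Eyre: 0.31 × 0.04 = 0.0124
  Arden: 0.46 × 0.404 = 0.18584
  Cato: 0.23 × 0.06 = 0.0138
Normalizing constant = 0.21204.
P(Eyre | rare-form) = 0.0124/0.21204 ≈ 0.058
P(Arden | rare-form) = 0.18584/0.21204 ≈ 0.876
P(Cato | rare-form) = 0.0138/0.21204 ≈ 0.065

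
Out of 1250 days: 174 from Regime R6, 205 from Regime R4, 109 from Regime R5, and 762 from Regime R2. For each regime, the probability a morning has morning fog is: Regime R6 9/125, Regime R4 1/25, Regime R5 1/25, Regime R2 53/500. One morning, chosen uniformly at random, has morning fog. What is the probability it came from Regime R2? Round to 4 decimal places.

0.7630

By Bayes' rule, posterior ∝ prior × likelihood:
  Regime R6: 0.1392 × 0.072 = 0.0100224
  Regime R4: 0.164 × 0.04 = 0.00656
  Regime R5: 0.0872 × 0.04 = 0.003488
  Regime R2: 0.6096 × 0.106 = 0.0646176
Normalizing constant = 0.084688.
P(Regime R2 | evidence) = 0.0646176 / 0.084688 ≈ 0.7630.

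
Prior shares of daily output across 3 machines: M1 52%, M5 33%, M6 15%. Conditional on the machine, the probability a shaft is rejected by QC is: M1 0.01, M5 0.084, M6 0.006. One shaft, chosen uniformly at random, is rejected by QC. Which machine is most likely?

Unnormalized posteriors (prior × likelihood):
  M1: 0.52 × 0.01 = 0.0052
  M5: 0.33 × 0.084 = 0.02772
  M6: 0.15 × 0.006 = 0.0009
Sum = 0.03382.
Largest term belongs to M5, so M5 is most probable.

M5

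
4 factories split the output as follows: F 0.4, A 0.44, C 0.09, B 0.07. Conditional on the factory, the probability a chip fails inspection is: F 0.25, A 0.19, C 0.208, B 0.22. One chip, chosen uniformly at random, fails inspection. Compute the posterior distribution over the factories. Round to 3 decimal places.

Unnormalized posteriors (prior × likelihood):
  F: 0.4 × 0.25 = 0.1
  A: 0.44 × 0.19 = 0.0836
  C: 0.09 × 0.208 = 0.01872
  B: 0.07 × 0.22 = 0.0154
Total = 0.21772.
P(F | nonconforming) = 0.1/0.21772 ≈ 0.459
P(A | nonconforming) = 0.0836/0.21772 ≈ 0.384
P(C | nonconforming) = 0.01872/0.21772 ≈ 0.086
P(B | nonconforming) = 0.0154/0.21772 ≈ 0.071

F 0.459, A 0.384, C 0.086, B 0.071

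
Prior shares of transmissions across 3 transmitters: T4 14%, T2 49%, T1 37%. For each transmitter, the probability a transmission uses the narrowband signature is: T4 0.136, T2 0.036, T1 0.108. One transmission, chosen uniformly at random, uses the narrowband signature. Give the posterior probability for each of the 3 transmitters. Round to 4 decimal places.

Unnormalized posteriors (prior × likelihood):
  T4: 0.14 × 0.136 = 0.01904
  T2: 0.49 × 0.036 = 0.01764
  T1: 0.37 × 0.108 = 0.03996
Normalizing constant = 0.07664.
P(T4 | narrowband) = 0.01904/0.07664 ≈ 0.2484
P(T2 | narrowband) = 0.01764/0.07664 ≈ 0.2302
P(T1 | narrowband) = 0.03996/0.07664 ≈ 0.5214

T4 0.2484, T2 0.2302, T1 0.5214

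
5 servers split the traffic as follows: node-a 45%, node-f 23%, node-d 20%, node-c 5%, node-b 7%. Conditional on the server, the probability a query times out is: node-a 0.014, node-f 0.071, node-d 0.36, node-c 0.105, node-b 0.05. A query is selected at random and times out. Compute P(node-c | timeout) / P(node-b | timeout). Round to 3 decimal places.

Prior × likelihood for each hypothesis:
  node-a: 0.45 × 0.014 = 0.0063
  node-f: 0.23 × 0.071 = 0.01633
  node-d: 0.2 × 0.36 = 0.072
  node-c: 0.05 × 0.105 = 0.00525
  node-b: 0.07 × 0.05 = 0.0035
Normalizing constant = 0.10338.
The ratio is 0.00525 / 0.0035 (the normalizer cancels) = 1.500.

1.500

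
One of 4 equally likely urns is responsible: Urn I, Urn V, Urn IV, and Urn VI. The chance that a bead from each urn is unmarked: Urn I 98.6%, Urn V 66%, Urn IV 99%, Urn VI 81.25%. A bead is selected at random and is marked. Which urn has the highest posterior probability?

Urn V

Taking complements, P(marked | each) = Urn I 0.014, Urn V 0.34, Urn IV 0.01, Urn VI 0.1875.
With a uniform prior (1/4 each), posterior ∝ likelihood:
  Urn I: 0.014
  Urn V: 0.34
  Urn IV: 0.01
  Urn VI: 0.1875
Total = 0.5515.
Largest term belongs to Urn V, so Urn V is most probable.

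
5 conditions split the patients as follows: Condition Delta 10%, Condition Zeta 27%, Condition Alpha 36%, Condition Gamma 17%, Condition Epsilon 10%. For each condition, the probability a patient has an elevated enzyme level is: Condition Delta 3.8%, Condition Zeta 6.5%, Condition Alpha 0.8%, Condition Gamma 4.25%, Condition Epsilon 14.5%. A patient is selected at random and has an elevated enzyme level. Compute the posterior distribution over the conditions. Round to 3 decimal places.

Condition Delta 0.083, Condition Zeta 0.382, Condition Alpha 0.063, Condition Gamma 0.157, Condition Epsilon 0.316

Prior × likelihood for each hypothesis:
  Condition Delta: 0.1 × 0.038 = 0.0038
  Condition Zeta: 0.27 × 0.065 = 0.01755
  Condition Alpha: 0.36 × 0.008 = 0.00288
  Condition Gamma: 0.17 × 0.0425 = 0.007225
  Condition Epsilon: 0.1 × 0.145 = 0.0145
Total = 0.045955.
P(Condition Delta | elevated) = 0.0038/0.045955 ≈ 0.083
P(Condition Zeta | elevated) = 0.01755/0.045955 ≈ 0.382
P(Condition Alpha | elevated) = 0.00288/0.045955 ≈ 0.063
P(Condition Gamma | elevated) = 0.007225/0.045955 ≈ 0.157
P(Condition Epsilon | elevated) = 0.0145/0.045955 ≈ 0.316
(Check: 0.083+0.382+0.063+0.157+0.316 = 1.001.)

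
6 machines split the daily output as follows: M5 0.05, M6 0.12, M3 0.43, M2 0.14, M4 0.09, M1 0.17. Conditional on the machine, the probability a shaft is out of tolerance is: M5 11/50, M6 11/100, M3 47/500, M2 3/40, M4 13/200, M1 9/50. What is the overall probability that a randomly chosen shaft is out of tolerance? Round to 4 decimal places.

0.1116

Unnormalized posteriors (prior × likelihood):
  M5: 0.05 × 0.22 = 0.011
  M6: 0.12 × 0.11 = 0.0132
  M3: 0.43 × 0.094 = 0.04042
  M2: 0.14 × 0.075 = 0.0105
  M4: 0.09 × 0.065 = 0.00585
  M1: 0.17 × 0.18 = 0.0306
P(oversize) = 0.011 + 0.0132 + 0.04042 + 0.0105 + 0.00585 + 0.0306 = 0.11157 → 0.1116.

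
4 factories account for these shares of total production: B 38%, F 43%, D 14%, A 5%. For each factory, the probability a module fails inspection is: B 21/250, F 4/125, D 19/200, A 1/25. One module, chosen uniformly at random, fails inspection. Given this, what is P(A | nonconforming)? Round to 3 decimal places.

0.033

Unnormalized posteriors (prior × likelihood):
  B: 0.38 × 0.084 = 0.03192
  F: 0.43 × 0.032 = 0.01376
  D: 0.14 × 0.095 = 0.0133
  A: 0.05 × 0.04 = 0.002
Normalizing constant = 0.06098.
P(A | evidence) = 0.002 / 0.06098 ≈ 0.033.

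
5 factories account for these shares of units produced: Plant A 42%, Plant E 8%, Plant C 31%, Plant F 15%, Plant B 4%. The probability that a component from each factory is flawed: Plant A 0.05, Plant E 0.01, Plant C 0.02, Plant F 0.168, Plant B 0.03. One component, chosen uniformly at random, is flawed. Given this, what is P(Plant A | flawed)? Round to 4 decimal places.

0.3860

Unnormalized posteriors (prior × likelihood):
  Plant A: 0.42 × 0.05 = 0.021
  Plant E: 0.08 × 0.01 = 0.0008
  Plant C: 0.31 × 0.02 = 0.0062
  Plant F: 0.15 × 0.168 = 0.0252
  Plant B: 0.04 × 0.03 = 0.0012
Sum = 0.0544.
P(Plant A | evidence) = 0.021 / 0.0544 ≈ 0.3860.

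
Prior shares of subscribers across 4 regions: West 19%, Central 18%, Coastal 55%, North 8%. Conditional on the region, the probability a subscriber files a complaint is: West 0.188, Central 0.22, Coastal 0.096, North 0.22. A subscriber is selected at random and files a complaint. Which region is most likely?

Coastal

By Bayes' rule, posterior ∝ prior × likelihood:
  West: 0.19 × 0.188 = 0.03572
  Central: 0.18 × 0.22 = 0.0396
  Coastal: 0.55 × 0.096 = 0.0528
  North: 0.08 × 0.22 = 0.0176
Total = 0.14572.
Largest term belongs to Coastal, so Coastal is most probable.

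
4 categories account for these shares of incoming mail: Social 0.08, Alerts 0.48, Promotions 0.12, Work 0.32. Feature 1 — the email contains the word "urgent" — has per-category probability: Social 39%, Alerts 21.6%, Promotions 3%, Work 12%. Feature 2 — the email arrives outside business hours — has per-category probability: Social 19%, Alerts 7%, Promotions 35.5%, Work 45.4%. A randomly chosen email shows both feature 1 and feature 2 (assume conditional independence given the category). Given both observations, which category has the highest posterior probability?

Work

Compute prior × likelihood for every hypothesis:
  Social: 0.08 × 0.39 × 0.19 = 0.005928
  Alerts: 0.48 × 0.216 × 0.07 = 0.0072576
  Promotions: 0.12 × 0.03 × 0.355 = 0.001278
  Work: 0.32 × 0.12 × 0.454 = 0.0174336
Sum = 0.0318972.
Largest term belongs to Work, so Work is most probable.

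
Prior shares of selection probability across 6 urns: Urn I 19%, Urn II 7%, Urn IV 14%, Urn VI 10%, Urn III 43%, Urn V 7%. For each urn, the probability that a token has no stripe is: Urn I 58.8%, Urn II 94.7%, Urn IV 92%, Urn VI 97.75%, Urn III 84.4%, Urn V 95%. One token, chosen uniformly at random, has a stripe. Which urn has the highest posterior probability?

Taking complements, P(striped | each) = Urn I 0.412, Urn II 0.053, Urn IV 0.08, Urn VI 0.0225, Urn III 0.156, Urn V 0.05.
Compute prior × likelihood for every hypothesis:
  Urn I: 0.19 × 0.412 = 0.07828
  Urn II: 0.07 × 0.053 = 0.00371
  Urn IV: 0.14 × 0.08 = 0.0112
  Urn VI: 0.1 × 0.0225 = 0.00225
  Urn III: 0.43 × 0.156 = 0.06708
  Urn V: 0.07 × 0.05 = 0.0035
Sum = 0.16602.
Largest term belongs to Urn I, so Urn I is most probable.

Urn I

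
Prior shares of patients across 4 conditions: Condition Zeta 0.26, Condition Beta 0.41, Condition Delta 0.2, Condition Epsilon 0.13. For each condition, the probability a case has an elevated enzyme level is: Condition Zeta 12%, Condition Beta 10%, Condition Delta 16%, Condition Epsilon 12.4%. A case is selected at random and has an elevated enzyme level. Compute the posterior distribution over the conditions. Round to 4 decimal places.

Condition Zeta 0.2593, Condition Beta 0.3408, Condition Delta 0.2660, Condition Epsilon 0.1340

Compute prior × likelihood for every hypothesis:
  Condition Zeta: 0.26 × 0.12 = 0.0312
  Condition Beta: 0.41 × 0.1 = 0.041
  Condition Delta: 0.2 × 0.16 = 0.032
  Condition Epsilon: 0.13 × 0.124 = 0.01612
Total = 0.12032.
P(Condition Zeta | elevated) = 0.0312/0.12032 ≈ 0.2593
P(Condition Beta | elevated) = 0.041/0.12032 ≈ 0.3408
P(Condition Delta | elevated) = 0.032/0.12032 ≈ 0.2660
P(Condition Epsilon | elevated) = 0.01612/0.12032 ≈ 0.1340
(Check: 0.2593+0.3408+0.2660+0.1340 = 1.0001.)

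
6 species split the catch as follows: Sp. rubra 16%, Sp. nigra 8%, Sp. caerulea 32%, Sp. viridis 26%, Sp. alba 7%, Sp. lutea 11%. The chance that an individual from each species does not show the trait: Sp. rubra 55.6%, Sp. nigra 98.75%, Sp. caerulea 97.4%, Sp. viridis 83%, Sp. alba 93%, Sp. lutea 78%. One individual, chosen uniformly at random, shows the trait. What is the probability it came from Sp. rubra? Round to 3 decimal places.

0.462

Taking complements, P(trait | each) = Sp. rubra 0.444, Sp. nigra 0.0125, Sp. caerulea 0.026, Sp. viridis 0.17, Sp. alba 0.07, Sp. lutea 0.22.
Unnormalized posteriors (prior × likelihood):
  Sp. rubra: 0.16 × 0.444 = 0.07104
  Sp. nigra: 0.08 × 0.0125 = 0.001
  Sp. caerulea: 0.32 × 0.026 = 0.00832
  Sp. viridis: 0.26 × 0.17 = 0.0442
  Sp. alba: 0.07 × 0.07 = 0.0049
  Sp. lutea: 0.11 × 0.22 = 0.0242
Sum = 0.15366.
P(Sp. rubra | evidence) = 0.07104 / 0.15366 ≈ 0.462.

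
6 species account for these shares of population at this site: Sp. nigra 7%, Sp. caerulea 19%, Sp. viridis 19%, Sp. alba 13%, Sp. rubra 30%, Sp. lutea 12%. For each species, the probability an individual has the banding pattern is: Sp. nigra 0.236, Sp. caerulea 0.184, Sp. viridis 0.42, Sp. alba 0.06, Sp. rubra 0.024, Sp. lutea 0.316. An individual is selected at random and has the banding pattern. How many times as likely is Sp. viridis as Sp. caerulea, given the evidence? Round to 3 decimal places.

2.283

Compute prior × likelihood for every hypothesis:
  Sp. nigra: 0.07 × 0.236 = 0.01652
  Sp. caerulea: 0.19 × 0.184 = 0.03496
  Sp. viridis: 0.19 × 0.42 = 0.0798
  Sp. alba: 0.13 × 0.06 = 0.0078
  Sp. rubra: 0.3 × 0.024 = 0.0072
  Sp. lutea: 0.12 × 0.316 = 0.03792
Total = 0.1842.
The ratio is 0.0798 / 0.03496 (the normalizer cancels) = 2.283.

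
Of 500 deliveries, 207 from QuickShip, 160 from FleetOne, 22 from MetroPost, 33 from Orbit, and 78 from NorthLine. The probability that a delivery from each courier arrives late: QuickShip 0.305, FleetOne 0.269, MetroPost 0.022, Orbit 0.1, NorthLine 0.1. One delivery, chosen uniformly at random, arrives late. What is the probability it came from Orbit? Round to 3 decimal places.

0.028

Prior × likelihood for each hypothesis:
  QuickShip: 0.414 × 0.305 = 0.12627
  FleetOne: 0.32 × 0.269 = 0.08608
  MetroPost: 0.044 × 0.022 = 0.000968
  Orbit: 0.066 × 0.1 = 0.0066
  NorthLine: 0.156 × 0.1 = 0.0156
Sum = 0.235518.
P(Orbit | evidence) = 0.0066 / 0.235518 ≈ 0.028.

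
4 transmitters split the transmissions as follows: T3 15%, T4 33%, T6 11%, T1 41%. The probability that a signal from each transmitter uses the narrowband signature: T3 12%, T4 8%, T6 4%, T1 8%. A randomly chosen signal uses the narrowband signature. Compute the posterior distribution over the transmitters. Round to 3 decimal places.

By Bayes' rule, posterior ∝ prior × likelihood:
  T3: 0.15 × 0.12 = 0.018
  T4: 0.33 × 0.08 = 0.0264
  T6: 0.11 × 0.04 = 0.0044
  T1: 0.41 × 0.08 = 0.0328
Sum = 0.0816.
P(T3 | narrowband) = 0.018/0.0816 ≈ 0.221
P(T4 | narrowband) = 0.0264/0.0816 ≈ 0.324
P(T6 | narrowband) = 0.0044/0.0816 ≈ 0.054
P(T1 | narrowband) = 0.0328/0.0816 ≈ 0.402

T3 0.221, T4 0.324, T6 0.054, T1 0.402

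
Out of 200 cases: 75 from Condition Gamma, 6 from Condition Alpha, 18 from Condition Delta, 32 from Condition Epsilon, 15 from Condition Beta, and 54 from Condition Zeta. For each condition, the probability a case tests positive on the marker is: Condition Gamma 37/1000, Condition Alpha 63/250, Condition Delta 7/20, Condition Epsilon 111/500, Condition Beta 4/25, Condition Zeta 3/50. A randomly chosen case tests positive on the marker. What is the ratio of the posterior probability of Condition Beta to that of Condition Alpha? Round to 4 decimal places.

By Bayes' rule, posterior ∝ prior × likelihood:
  Condition Gamma: 0.375 × 0.037 = 0.013875
  Condition Alpha: 0.03 × 0.252 = 0.00756
  Condition Delta: 0.09 × 0.35 = 0.0315
  Condition Epsilon: 0.16 × 0.222 = 0.03552
  Condition Beta: 0.075 × 0.16 = 0.012
  Condition Zeta: 0.27 × 0.06 = 0.0162
Total = 0.116655.
The ratio is 0.012 / 0.00756 (the normalizer cancels) = 1.5873.

1.5873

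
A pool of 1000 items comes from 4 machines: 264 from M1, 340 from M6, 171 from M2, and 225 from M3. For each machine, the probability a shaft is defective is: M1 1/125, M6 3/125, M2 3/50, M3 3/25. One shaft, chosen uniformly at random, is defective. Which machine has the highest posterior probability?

Prior × likelihood for each hypothesis:
  M1: 0.264 × 0.008 = 0.002112
  M6: 0.34 × 0.024 = 0.00816
  M2: 0.171 × 0.06 = 0.01026
  M3: 0.225 × 0.12 = 0.027
Normalizing constant = 0.047532.
Largest term belongs to M3, so M3 is most probable.

M3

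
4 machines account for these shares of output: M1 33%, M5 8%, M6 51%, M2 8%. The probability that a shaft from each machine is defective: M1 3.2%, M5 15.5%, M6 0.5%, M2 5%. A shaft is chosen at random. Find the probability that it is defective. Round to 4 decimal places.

Unnormalized posteriors (prior × likelihood):
  M1: 0.33 × 0.032 = 0.01056
  M5: 0.08 × 0.155 = 0.0124
  M6: 0.51 × 0.005 = 0.00255
  M2: 0.08 × 0.05 = 0.004
P(defective) = 0.01056 + 0.0124 + 0.00255 + 0.004 = 0.02951 → 0.0295.

0.0295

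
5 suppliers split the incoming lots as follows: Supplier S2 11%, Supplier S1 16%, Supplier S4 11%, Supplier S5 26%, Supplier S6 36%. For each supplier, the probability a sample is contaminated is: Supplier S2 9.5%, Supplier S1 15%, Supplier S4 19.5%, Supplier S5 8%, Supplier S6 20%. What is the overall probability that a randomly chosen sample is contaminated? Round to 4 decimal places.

Compute prior × likelihood for every hypothesis:
  Supplier S2: 0.11 × 0.095 = 0.01045
  Supplier S1: 0.16 × 0.15 = 0.024
  Supplier S4: 0.11 × 0.195 = 0.02145
  Supplier S5: 0.26 × 0.08 = 0.0208
  Supplier S6: 0.36 × 0.2 = 0.072
P(contaminated) = 0.01045 + 0.024 + 0.02145 + 0.0208 + 0.072 = 0.1487 → 0.1487.

0.1487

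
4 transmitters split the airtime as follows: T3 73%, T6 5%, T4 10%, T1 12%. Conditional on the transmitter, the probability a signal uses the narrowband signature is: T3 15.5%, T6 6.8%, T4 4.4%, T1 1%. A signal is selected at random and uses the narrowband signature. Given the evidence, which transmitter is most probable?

T3

Compute prior × likelihood for every hypothesis:
  T3: 0.73 × 0.155 = 0.11315
  T6: 0.05 × 0.068 = 0.0034
  T4: 0.1 × 0.044 = 0.0044
  T1: 0.12 × 0.01 = 0.0012
Normalizing constant = 0.12215.
Largest term belongs to T3, so T3 is most probable.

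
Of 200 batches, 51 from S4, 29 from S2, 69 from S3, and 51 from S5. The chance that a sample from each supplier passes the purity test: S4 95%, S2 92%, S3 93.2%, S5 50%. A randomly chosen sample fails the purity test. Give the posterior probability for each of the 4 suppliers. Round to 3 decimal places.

S4 0.073, S2 0.066, S3 0.134, S5 0.727

Taking complements, P(off-spec | each) = S4 0.05, S2 0.08, S3 0.068, S5 0.5.
By Bayes' rule, posterior ∝ prior × likelihood:
  S4: 0.255 × 0.05 = 0.01275
  S2: 0.145 × 0.08 = 0.0116
  S3: 0.345 × 0.068 = 0.02346
  S5: 0.255 × 0.5 = 0.1275
Total = 0.17531.
P(S4 | off-spec) = 0.01275/0.17531 ≈ 0.073
P(S2 | off-spec) = 0.0116/0.17531 ≈ 0.066
P(S3 | off-spec) = 0.02346/0.17531 ≈ 0.134
P(S5 | off-spec) = 0.1275/0.17531 ≈ 0.727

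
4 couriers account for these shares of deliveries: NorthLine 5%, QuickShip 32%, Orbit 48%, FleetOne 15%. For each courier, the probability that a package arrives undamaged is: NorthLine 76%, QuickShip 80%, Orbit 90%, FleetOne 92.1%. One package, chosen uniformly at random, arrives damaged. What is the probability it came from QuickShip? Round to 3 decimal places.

0.471

Taking complements, P(damaged | each) = NorthLine 0.24, QuickShip 0.2, Orbit 0.1, FleetOne 0.079.
Compute prior × likelihood for every hypothesis:
  NorthLine: 0.05 × 0.24 = 0.012
  QuickShip: 0.32 × 0.2 = 0.064
  Orbit: 0.48 × 0.1 = 0.048
  FleetOne: 0.15 × 0.079 = 0.01185
Sum = 0.13585.
P(QuickShip | evidence) = 0.064 / 0.13585 ≈ 0.471.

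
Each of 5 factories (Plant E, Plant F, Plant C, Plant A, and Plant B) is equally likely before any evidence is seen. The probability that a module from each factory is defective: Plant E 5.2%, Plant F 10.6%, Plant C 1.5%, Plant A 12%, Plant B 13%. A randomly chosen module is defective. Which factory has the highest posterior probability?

With a uniform prior (1/5 each), posterior ∝ likelihood:
  Plant E: 0.052
  Plant F: 0.106
  Plant C: 0.015
  Plant A: 0.12
  Plant B: 0.13
Total = 0.423.
Largest term belongs to Plant B, so Plant B is most probable.

Plant B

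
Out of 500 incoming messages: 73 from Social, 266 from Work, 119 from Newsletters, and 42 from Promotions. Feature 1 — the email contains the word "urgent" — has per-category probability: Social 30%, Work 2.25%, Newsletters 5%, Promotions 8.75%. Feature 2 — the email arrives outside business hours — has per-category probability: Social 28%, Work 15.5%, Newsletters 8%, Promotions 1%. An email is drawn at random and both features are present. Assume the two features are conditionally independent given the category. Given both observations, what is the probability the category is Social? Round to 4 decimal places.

0.8098

Compute prior × likelihood for every hypothesis:
  Social: 0.146 × 0.3 × 0.28 = 0.012264
  Work: 0.532 × 0.0225 × 0.155 = 0.00185535
  Newsletters: 0.238 × 0.05 × 0.08 = 0.000952
  Promotions: 0.084 × 0.0875 × 0.01 = 0.0000735
Sum = 0.01514485.
P(Social | evidence) = 0.012264 / 0.01514485 ≈ 0.8098.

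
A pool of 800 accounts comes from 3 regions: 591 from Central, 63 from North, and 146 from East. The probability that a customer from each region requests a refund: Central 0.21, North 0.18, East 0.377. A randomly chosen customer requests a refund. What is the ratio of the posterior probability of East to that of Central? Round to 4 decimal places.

0.4435

Compute prior × likelihood for every hypothesis:
  Central: 0.73875 × 0.21 = 0.1551375
  North: 0.07875 × 0.18 = 0.014175
  East: 0.1825 × 0.377 = 0.0688025
Sum = 0.238115.
The ratio is 0.0688025 / 0.1551375 (the normalizer cancels) = 0.4435.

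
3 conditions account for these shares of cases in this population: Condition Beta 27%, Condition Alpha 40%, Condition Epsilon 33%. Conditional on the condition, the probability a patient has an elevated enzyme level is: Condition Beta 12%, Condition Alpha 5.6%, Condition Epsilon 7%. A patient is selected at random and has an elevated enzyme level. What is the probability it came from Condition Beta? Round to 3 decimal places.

0.416

Compute prior × likelihood for every hypothesis:
  Condition Beta: 0.27 × 0.12 = 0.0324
  Condition Alpha: 0.4 × 0.056 = 0.0224
  Condition Epsilon: 0.33 × 0.07 = 0.0231
Total = 0.0779.
P(Condition Beta | evidence) = 0.0324 / 0.0779 ≈ 0.416.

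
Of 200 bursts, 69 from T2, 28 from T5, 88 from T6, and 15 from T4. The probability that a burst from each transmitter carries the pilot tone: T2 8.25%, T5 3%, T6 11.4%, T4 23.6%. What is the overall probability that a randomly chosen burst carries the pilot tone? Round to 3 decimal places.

0.101

Unnormalized posteriors (prior × likelihood):
  T2: 0.345 × 0.0825 = 0.0284625
  T5: 0.14 × 0.03 = 0.0042
  T6: 0.44 × 0.114 = 0.05016
  T4: 0.075 × 0.236 = 0.0177
P(pilot) = 0.0284625 + 0.0042 + 0.05016 + 0.0177 = 0.1005225 → 0.101.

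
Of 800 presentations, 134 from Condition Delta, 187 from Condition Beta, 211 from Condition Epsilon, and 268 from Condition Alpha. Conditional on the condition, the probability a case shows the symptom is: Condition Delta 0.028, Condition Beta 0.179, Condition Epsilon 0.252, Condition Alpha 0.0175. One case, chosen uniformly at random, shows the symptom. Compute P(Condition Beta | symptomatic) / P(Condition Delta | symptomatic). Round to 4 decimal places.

8.9214

Unnormalized posteriors (prior × likelihood):
  Condition Delta: 0.1675 × 0.028 = 0.00469
  Condition Beta: 0.23375 × 0.179 = 0.04184125
  Condition Epsilon: 0.26375 × 0.252 = 0.066465
  Condition Alpha: 0.335 × 0.0175 = 0.0058625
Normalizing constant = 0.11885875.
The ratio is 0.04184125 / 0.00469 (the normalizer cancels) = 8.9214.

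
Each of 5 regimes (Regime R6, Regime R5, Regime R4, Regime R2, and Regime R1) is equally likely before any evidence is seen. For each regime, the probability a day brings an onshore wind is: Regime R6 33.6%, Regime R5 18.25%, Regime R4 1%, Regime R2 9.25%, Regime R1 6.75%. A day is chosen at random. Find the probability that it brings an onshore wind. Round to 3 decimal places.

0.138

Since the prior is uniform, the posterior is proportional to the likelihood:
  Regime R6: 0.336
  Regime R5: 0.1825
  Regime R4: 0.01
  Regime R2: 0.0925
  Regime R1: 0.0675
P(onshore) = (1/5) × (0.336 + 0.1825 + 0.01 + 0.0925 + 0.0675) = 0.6885/5 ≈ 0.138.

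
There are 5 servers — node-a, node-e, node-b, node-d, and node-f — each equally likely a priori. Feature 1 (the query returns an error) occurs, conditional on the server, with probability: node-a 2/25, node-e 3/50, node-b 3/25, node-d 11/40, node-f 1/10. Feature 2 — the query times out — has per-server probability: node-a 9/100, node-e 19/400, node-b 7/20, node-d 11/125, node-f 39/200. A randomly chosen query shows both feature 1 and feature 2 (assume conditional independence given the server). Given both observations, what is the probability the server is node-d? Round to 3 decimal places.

With a uniform prior (1/5 each), posterior ∝ likelihood:
  node-a: 0.08 × 0.09 = 0.0072
  node-e: 0.06 × 0.0475 = 0.00285
  node-b: 0.12 × 0.35 = 0.042
  node-d: 0.275 × 0.088 = 0.0242
  node-f: 0.1 × 0.195 = 0.0195
Total = 0.09575.
P(node-d | evidence) = 0.0242 / 0.09575 ≈ 0.253.

0.253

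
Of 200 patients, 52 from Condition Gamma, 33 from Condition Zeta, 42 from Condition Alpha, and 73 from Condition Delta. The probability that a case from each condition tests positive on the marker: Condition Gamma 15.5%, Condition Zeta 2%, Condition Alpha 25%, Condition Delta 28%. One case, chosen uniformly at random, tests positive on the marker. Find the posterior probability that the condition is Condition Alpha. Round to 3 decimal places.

By Bayes' rule, posterior ∝ prior × likelihood:
  Condition Gamma: 0.26 × 0.155 = 0.0403
  Condition Zeta: 0.165 × 0.02 = 0.0033
  Condition Alpha: 0.21 × 0.25 = 0.0525
  Condition Delta: 0.365 × 0.28 = 0.1022
Normalizing constant = 0.1983.
P(Condition Alpha | evidence) = 0.0525 / 0.1983 ≈ 0.265.

0.265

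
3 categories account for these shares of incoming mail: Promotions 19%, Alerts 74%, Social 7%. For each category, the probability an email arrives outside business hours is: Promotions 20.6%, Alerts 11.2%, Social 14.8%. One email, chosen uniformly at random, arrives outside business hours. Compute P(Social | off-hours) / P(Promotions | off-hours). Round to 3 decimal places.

Unnormalized posteriors (prior × likelihood):
  Promotions: 0.19 × 0.206 = 0.03914
  Alerts: 0.74 × 0.112 = 0.08288
  Social: 0.07 × 0.148 = 0.01036
Normalizing constant = 0.13238.
The ratio is 0.01036 / 0.03914 (the normalizer cancels) = 0.265.

0.265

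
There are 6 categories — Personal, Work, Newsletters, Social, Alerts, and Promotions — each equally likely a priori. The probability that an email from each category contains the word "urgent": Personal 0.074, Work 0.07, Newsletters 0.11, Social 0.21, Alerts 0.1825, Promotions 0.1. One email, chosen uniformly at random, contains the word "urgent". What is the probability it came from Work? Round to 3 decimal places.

0.094

Since the prior is uniform, the posterior is proportional to the likelihood:
  Personal: 0.074
  Work: 0.07
  Newsletters: 0.11
  Social: 0.21
  Alerts: 0.1825
  Promotions: 0.1
Total = 0.7465.
P(Work | evidence) = 0.07 / 0.7465 ≈ 0.094.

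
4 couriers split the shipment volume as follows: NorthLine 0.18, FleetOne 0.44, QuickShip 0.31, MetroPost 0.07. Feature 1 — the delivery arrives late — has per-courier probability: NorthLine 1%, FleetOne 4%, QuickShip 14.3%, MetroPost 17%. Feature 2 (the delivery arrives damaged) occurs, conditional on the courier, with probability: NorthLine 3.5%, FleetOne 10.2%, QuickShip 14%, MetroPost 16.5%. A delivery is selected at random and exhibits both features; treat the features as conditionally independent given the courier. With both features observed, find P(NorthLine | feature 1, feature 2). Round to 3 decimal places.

Prior × likelihood for each hypothesis:
  NorthLine: 0.18 × 0.01 × 0.035 = 0.000063
  FleetOne: 0.44 × 0.04 × 0.102 = 0.0017952
  QuickShip: 0.31 × 0.143 × 0.14 = 0.0062062
  MetroPost: 0.07 × 0.17 × 0.165 = 0.0019635
Total = 0.0100279.
P(NorthLine | evidence) = 0.000063 / 0.0100279 ≈ 0.006.

0.006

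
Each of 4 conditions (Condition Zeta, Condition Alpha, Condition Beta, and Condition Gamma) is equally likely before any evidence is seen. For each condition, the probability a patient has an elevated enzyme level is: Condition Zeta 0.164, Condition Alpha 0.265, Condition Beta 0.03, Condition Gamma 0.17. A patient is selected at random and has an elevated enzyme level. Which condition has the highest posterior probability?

With a uniform prior (1/4 each), posterior ∝ likelihood:
  Condition Zeta: 0.164
  Condition Alpha: 0.265
  Condition Beta: 0.03
  Condition Gamma: 0.17
Total = 0.629.
Largest term belongs to Condition Alpha, so Condition Alpha is most probable.

Condition Alpha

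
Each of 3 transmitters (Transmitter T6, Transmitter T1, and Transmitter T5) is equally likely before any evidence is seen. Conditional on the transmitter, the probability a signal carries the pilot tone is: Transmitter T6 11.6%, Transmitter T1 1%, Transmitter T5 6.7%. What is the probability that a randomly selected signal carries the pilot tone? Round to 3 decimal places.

With a uniform prior (1/3 each), posterior ∝ likelihood:
  Transmitter T6: 0.116
  Transmitter T1: 0.01
  Transmitter T5: 0.067
P(pilot) = (1/3) × (0.116 + 0.01 + 0.067) = 0.193/3 ≈ 0.064.

0.064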